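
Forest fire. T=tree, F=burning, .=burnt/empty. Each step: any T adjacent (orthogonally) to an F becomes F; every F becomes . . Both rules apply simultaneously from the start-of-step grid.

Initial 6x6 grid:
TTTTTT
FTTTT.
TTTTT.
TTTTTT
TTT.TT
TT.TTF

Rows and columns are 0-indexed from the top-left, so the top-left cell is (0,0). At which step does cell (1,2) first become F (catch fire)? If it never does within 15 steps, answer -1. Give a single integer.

Step 1: cell (1,2)='T' (+5 fires, +2 burnt)
Step 2: cell (1,2)='F' (+7 fires, +5 burnt)
  -> target ignites at step 2
Step 3: cell (1,2)='.' (+6 fires, +7 burnt)
Step 4: cell (1,2)='.' (+8 fires, +6 burnt)
Step 5: cell (1,2)='.' (+3 fires, +8 burnt)
Step 6: cell (1,2)='.' (+1 fires, +3 burnt)
Step 7: cell (1,2)='.' (+0 fires, +1 burnt)
  fire out at step 7

2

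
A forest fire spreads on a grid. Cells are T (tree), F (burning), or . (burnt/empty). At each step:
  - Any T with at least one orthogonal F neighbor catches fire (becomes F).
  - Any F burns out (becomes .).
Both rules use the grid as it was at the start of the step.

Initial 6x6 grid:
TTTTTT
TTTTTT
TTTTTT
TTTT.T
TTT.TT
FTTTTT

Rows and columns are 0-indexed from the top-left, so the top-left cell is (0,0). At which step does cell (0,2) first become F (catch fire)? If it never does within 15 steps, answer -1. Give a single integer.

Step 1: cell (0,2)='T' (+2 fires, +1 burnt)
Step 2: cell (0,2)='T' (+3 fires, +2 burnt)
Step 3: cell (0,2)='T' (+4 fires, +3 burnt)
Step 4: cell (0,2)='T' (+4 fires, +4 burnt)
Step 5: cell (0,2)='T' (+6 fires, +4 burnt)
Step 6: cell (0,2)='T' (+4 fires, +6 burnt)
Step 7: cell (0,2)='F' (+4 fires, +4 burnt)
  -> target ignites at step 7
Step 8: cell (0,2)='.' (+3 fires, +4 burnt)
Step 9: cell (0,2)='.' (+2 fires, +3 burnt)
Step 10: cell (0,2)='.' (+1 fires, +2 burnt)
Step 11: cell (0,2)='.' (+0 fires, +1 burnt)
  fire out at step 11

7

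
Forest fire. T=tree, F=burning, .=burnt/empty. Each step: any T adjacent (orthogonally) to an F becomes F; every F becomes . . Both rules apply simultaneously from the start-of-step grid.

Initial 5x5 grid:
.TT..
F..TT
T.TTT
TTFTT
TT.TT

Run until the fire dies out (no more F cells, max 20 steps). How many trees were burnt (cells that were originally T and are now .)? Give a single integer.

Step 1: +4 fires, +2 burnt (F count now 4)
Step 2: +5 fires, +4 burnt (F count now 5)
Step 3: +4 fires, +5 burnt (F count now 4)
Step 4: +1 fires, +4 burnt (F count now 1)
Step 5: +0 fires, +1 burnt (F count now 0)
Fire out after step 5
Initially T: 16, now '.': 23
Total burnt (originally-T cells now '.'): 14

Answer: 14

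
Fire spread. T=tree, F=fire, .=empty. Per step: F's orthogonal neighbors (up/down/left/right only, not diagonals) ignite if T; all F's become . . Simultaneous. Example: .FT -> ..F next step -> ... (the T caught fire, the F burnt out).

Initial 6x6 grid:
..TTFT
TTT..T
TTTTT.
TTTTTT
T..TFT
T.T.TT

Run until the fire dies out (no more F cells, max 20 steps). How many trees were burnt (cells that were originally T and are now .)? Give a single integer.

Answer: 24

Derivation:
Step 1: +6 fires, +2 burnt (F count now 6)
Step 2: +6 fires, +6 burnt (F count now 6)
Step 3: +3 fires, +6 burnt (F count now 3)
Step 4: +3 fires, +3 burnt (F count now 3)
Step 5: +3 fires, +3 burnt (F count now 3)
Step 6: +2 fires, +3 burnt (F count now 2)
Step 7: +1 fires, +2 burnt (F count now 1)
Step 8: +0 fires, +1 burnt (F count now 0)
Fire out after step 8
Initially T: 25, now '.': 35
Total burnt (originally-T cells now '.'): 24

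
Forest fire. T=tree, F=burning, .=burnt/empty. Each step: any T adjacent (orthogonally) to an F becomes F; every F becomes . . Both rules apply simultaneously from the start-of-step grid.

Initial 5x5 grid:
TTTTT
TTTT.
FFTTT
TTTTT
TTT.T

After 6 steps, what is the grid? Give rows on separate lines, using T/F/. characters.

Step 1: 5 trees catch fire, 2 burn out
  TTTTT
  FFTT.
  ..FTT
  FFTTT
  TTT.T
Step 2: 7 trees catch fire, 5 burn out
  FFTTT
  ..FT.
  ...FT
  ..FTT
  FFT.T
Step 3: 5 trees catch fire, 7 burn out
  ..FTT
  ...F.
  ....F
  ...FT
  ..F.T
Step 4: 2 trees catch fire, 5 burn out
  ...FT
  .....
  .....
  ....F
  ....T
Step 5: 2 trees catch fire, 2 burn out
  ....F
  .....
  .....
  .....
  ....F
Step 6: 0 trees catch fire, 2 burn out
  .....
  .....
  .....
  .....
  .....

.....
.....
.....
.....
.....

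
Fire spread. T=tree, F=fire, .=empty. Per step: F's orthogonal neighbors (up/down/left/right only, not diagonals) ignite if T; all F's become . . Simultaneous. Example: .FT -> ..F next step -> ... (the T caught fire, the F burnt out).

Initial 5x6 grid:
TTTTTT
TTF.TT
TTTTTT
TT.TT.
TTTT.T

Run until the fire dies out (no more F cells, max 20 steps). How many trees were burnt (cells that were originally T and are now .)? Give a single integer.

Answer: 24

Derivation:
Step 1: +3 fires, +1 burnt (F count now 3)
Step 2: +5 fires, +3 burnt (F count now 5)
Step 3: +6 fires, +5 burnt (F count now 6)
Step 4: +7 fires, +6 burnt (F count now 7)
Step 5: +3 fires, +7 burnt (F count now 3)
Step 6: +0 fires, +3 burnt (F count now 0)
Fire out after step 6
Initially T: 25, now '.': 29
Total burnt (originally-T cells now '.'): 24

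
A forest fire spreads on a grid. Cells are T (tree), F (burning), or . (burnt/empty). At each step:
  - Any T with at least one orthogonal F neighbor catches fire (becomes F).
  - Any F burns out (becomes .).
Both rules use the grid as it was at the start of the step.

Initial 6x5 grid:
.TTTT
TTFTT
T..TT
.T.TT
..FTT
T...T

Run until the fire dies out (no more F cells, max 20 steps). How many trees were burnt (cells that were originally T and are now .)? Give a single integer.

Step 1: +4 fires, +2 burnt (F count now 4)
Step 2: +7 fires, +4 burnt (F count now 7)
Step 3: +5 fires, +7 burnt (F count now 5)
Step 4: +0 fires, +5 burnt (F count now 0)
Fire out after step 4
Initially T: 18, now '.': 28
Total burnt (originally-T cells now '.'): 16

Answer: 16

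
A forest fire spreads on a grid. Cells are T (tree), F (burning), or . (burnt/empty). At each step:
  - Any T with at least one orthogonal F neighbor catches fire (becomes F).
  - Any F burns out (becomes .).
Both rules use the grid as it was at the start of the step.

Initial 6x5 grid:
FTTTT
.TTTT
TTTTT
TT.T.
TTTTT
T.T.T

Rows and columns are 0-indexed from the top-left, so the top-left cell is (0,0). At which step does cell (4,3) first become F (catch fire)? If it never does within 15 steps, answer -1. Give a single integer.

Step 1: cell (4,3)='T' (+1 fires, +1 burnt)
Step 2: cell (4,3)='T' (+2 fires, +1 burnt)
Step 3: cell (4,3)='T' (+3 fires, +2 burnt)
Step 4: cell (4,3)='T' (+5 fires, +3 burnt)
Step 5: cell (4,3)='T' (+4 fires, +5 burnt)
Step 6: cell (4,3)='T' (+4 fires, +4 burnt)
Step 7: cell (4,3)='F' (+3 fires, +4 burnt)
  -> target ignites at step 7
Step 8: cell (4,3)='.' (+1 fires, +3 burnt)
Step 9: cell (4,3)='.' (+1 fires, +1 burnt)
Step 10: cell (4,3)='.' (+0 fires, +1 burnt)
  fire out at step 10

7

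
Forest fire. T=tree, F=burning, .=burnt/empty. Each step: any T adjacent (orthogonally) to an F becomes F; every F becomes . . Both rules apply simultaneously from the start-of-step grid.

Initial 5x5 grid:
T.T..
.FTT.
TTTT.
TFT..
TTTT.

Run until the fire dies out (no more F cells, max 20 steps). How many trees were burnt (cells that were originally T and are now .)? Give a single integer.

Answer: 13

Derivation:
Step 1: +5 fires, +2 burnt (F count now 5)
Step 2: +6 fires, +5 burnt (F count now 6)
Step 3: +2 fires, +6 burnt (F count now 2)
Step 4: +0 fires, +2 burnt (F count now 0)
Fire out after step 4
Initially T: 14, now '.': 24
Total burnt (originally-T cells now '.'): 13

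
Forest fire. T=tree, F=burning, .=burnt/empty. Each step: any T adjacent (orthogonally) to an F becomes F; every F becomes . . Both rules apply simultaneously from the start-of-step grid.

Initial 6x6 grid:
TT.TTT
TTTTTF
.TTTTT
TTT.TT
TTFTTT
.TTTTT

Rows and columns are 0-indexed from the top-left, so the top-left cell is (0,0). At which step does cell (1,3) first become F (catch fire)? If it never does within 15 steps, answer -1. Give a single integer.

Step 1: cell (1,3)='T' (+7 fires, +2 burnt)
Step 2: cell (1,3)='F' (+10 fires, +7 burnt)
  -> target ignites at step 2
Step 3: cell (1,3)='.' (+8 fires, +10 burnt)
Step 4: cell (1,3)='.' (+2 fires, +8 burnt)
Step 5: cell (1,3)='.' (+2 fires, +2 burnt)
Step 6: cell (1,3)='.' (+1 fires, +2 burnt)
Step 7: cell (1,3)='.' (+0 fires, +1 burnt)
  fire out at step 7

2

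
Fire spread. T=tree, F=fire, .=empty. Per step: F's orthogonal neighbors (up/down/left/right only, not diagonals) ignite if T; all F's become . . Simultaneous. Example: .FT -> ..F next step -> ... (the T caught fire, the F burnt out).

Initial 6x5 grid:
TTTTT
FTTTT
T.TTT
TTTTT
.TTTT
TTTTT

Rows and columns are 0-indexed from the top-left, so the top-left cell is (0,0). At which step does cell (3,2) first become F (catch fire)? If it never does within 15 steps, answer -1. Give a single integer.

Step 1: cell (3,2)='T' (+3 fires, +1 burnt)
Step 2: cell (3,2)='T' (+3 fires, +3 burnt)
Step 3: cell (3,2)='T' (+4 fires, +3 burnt)
Step 4: cell (3,2)='F' (+5 fires, +4 burnt)
  -> target ignites at step 4
Step 5: cell (3,2)='.' (+5 fires, +5 burnt)
Step 6: cell (3,2)='.' (+4 fires, +5 burnt)
Step 7: cell (3,2)='.' (+2 fires, +4 burnt)
Step 8: cell (3,2)='.' (+1 fires, +2 burnt)
Step 9: cell (3,2)='.' (+0 fires, +1 burnt)
  fire out at step 9

4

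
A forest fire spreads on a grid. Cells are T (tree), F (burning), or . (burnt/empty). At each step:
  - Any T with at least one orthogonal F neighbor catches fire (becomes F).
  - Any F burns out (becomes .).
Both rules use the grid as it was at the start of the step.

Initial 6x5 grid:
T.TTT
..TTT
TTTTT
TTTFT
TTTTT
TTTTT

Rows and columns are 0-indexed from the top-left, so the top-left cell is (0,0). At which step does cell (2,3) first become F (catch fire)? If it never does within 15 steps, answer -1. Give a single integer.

Step 1: cell (2,3)='F' (+4 fires, +1 burnt)
  -> target ignites at step 1
Step 2: cell (2,3)='.' (+7 fires, +4 burnt)
Step 3: cell (2,3)='.' (+8 fires, +7 burnt)
Step 4: cell (2,3)='.' (+5 fires, +8 burnt)
Step 5: cell (2,3)='.' (+1 fires, +5 burnt)
Step 6: cell (2,3)='.' (+0 fires, +1 burnt)
  fire out at step 6

1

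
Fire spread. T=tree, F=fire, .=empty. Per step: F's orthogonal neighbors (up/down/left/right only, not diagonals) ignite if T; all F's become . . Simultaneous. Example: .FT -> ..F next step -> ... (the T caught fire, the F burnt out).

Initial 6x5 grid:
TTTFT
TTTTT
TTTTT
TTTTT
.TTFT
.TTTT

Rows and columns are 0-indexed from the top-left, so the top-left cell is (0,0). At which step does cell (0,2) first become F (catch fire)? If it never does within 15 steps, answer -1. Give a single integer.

Step 1: cell (0,2)='F' (+7 fires, +2 burnt)
  -> target ignites at step 1
Step 2: cell (0,2)='.' (+9 fires, +7 burnt)
Step 3: cell (0,2)='.' (+6 fires, +9 burnt)
Step 4: cell (0,2)='.' (+3 fires, +6 burnt)
Step 5: cell (0,2)='.' (+1 fires, +3 burnt)
Step 6: cell (0,2)='.' (+0 fires, +1 burnt)
  fire out at step 6

1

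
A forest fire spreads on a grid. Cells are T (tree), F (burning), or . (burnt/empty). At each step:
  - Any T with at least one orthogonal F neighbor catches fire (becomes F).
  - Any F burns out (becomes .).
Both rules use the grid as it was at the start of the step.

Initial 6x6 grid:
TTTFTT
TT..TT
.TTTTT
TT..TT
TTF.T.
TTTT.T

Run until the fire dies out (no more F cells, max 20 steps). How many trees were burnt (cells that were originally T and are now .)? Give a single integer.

Step 1: +4 fires, +2 burnt (F count now 4)
Step 2: +7 fires, +4 burnt (F count now 7)
Step 3: +7 fires, +7 burnt (F count now 7)
Step 4: +5 fires, +7 burnt (F count now 5)
Step 5: +2 fires, +5 burnt (F count now 2)
Step 6: +0 fires, +2 burnt (F count now 0)
Fire out after step 6
Initially T: 26, now '.': 35
Total burnt (originally-T cells now '.'): 25

Answer: 25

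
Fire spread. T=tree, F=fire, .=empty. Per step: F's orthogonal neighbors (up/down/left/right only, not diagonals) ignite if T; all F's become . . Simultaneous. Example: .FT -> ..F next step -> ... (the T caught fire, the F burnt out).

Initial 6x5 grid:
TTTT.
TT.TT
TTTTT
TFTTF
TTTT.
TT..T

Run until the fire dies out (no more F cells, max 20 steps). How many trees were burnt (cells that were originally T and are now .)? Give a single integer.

Answer: 22

Derivation:
Step 1: +6 fires, +2 burnt (F count now 6)
Step 2: +9 fires, +6 burnt (F count now 9)
Step 3: +4 fires, +9 burnt (F count now 4)
Step 4: +3 fires, +4 burnt (F count now 3)
Step 5: +0 fires, +3 burnt (F count now 0)
Fire out after step 5
Initially T: 23, now '.': 29
Total burnt (originally-T cells now '.'): 22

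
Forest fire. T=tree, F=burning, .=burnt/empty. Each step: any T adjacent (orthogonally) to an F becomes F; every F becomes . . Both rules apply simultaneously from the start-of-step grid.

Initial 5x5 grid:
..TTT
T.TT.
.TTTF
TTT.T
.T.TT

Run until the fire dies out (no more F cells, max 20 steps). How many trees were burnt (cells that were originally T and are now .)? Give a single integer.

Step 1: +2 fires, +1 burnt (F count now 2)
Step 2: +3 fires, +2 burnt (F count now 3)
Step 3: +5 fires, +3 burnt (F count now 5)
Step 4: +3 fires, +5 burnt (F count now 3)
Step 5: +2 fires, +3 burnt (F count now 2)
Step 6: +0 fires, +2 burnt (F count now 0)
Fire out after step 6
Initially T: 16, now '.': 24
Total burnt (originally-T cells now '.'): 15

Answer: 15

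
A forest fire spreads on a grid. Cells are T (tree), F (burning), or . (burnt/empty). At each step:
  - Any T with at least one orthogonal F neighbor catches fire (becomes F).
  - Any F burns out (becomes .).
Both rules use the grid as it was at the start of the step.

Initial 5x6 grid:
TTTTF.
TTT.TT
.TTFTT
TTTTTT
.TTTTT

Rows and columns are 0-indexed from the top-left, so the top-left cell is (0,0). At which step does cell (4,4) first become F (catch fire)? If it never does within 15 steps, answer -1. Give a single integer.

Step 1: cell (4,4)='T' (+5 fires, +2 burnt)
Step 2: cell (4,4)='T' (+8 fires, +5 burnt)
Step 3: cell (4,4)='F' (+6 fires, +8 burnt)
  -> target ignites at step 3
Step 4: cell (4,4)='.' (+5 fires, +6 burnt)
Step 5: cell (4,4)='.' (+0 fires, +5 burnt)
  fire out at step 5

3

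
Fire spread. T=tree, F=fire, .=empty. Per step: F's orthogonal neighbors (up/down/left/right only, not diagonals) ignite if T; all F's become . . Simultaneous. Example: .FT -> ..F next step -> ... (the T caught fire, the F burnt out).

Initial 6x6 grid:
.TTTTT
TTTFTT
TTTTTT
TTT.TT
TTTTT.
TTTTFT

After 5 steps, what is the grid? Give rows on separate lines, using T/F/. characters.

Step 1: 7 trees catch fire, 2 burn out
  .TTFTT
  TTF.FT
  TTTFTT
  TTT.TT
  TTTTF.
  TTTF.F
Step 2: 9 trees catch fire, 7 burn out
  .TF.FT
  TF...F
  TTF.FT
  TTT.FT
  TTTF..
  TTF...
Step 3: 9 trees catch fire, 9 burn out
  .F...F
  F.....
  TF...F
  TTF..F
  TTF...
  TF....
Step 4: 4 trees catch fire, 9 burn out
  ......
  ......
  F.....
  TF....
  TF....
  F.....
Step 5: 2 trees catch fire, 4 burn out
  ......
  ......
  ......
  F.....
  F.....
  ......

......
......
......
F.....
F.....
......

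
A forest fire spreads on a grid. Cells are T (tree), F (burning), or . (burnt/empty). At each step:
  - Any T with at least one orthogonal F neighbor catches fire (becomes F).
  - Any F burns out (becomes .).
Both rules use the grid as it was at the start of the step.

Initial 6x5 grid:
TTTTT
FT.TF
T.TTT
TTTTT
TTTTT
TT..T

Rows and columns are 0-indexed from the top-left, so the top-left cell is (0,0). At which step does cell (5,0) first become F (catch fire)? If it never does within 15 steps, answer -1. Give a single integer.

Step 1: cell (5,0)='T' (+6 fires, +2 burnt)
Step 2: cell (5,0)='T' (+5 fires, +6 burnt)
Step 3: cell (5,0)='T' (+6 fires, +5 burnt)
Step 4: cell (5,0)='F' (+5 fires, +6 burnt)
  -> target ignites at step 4
Step 5: cell (5,0)='.' (+2 fires, +5 burnt)
Step 6: cell (5,0)='.' (+0 fires, +2 burnt)
  fire out at step 6

4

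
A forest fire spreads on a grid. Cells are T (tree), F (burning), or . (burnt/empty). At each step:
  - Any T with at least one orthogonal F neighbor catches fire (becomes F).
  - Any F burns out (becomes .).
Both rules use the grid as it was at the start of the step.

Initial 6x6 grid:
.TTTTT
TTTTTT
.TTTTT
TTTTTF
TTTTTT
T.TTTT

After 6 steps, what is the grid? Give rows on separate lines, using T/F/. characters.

Step 1: 3 trees catch fire, 1 burn out
  .TTTTT
  TTTTTT
  .TTTTF
  TTTTF.
  TTTTTF
  T.TTTT
Step 2: 5 trees catch fire, 3 burn out
  .TTTTT
  TTTTTF
  .TTTF.
  TTTF..
  TTTTF.
  T.TTTF
Step 3: 6 trees catch fire, 5 burn out
  .TTTTF
  TTTTF.
  .TTF..
  TTF...
  TTTF..
  T.TTF.
Step 4: 6 trees catch fire, 6 burn out
  .TTTF.
  TTTF..
  .TF...
  TF....
  TTF...
  T.TF..
Step 5: 6 trees catch fire, 6 burn out
  .TTF..
  TTF...
  .F....
  F.....
  TF....
  T.F...
Step 6: 3 trees catch fire, 6 burn out
  .TF...
  TF....
  ......
  ......
  F.....
  T.....

.TF...
TF....
......
......
F.....
T.....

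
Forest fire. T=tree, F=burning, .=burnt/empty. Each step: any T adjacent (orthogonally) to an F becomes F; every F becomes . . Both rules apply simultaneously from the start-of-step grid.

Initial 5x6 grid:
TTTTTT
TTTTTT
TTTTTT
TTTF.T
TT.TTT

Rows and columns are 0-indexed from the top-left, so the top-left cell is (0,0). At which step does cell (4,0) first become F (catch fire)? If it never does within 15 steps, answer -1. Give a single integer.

Step 1: cell (4,0)='T' (+3 fires, +1 burnt)
Step 2: cell (4,0)='T' (+5 fires, +3 burnt)
Step 3: cell (4,0)='T' (+8 fires, +5 burnt)
Step 4: cell (4,0)='F' (+7 fires, +8 burnt)
  -> target ignites at step 4
Step 5: cell (4,0)='.' (+3 fires, +7 burnt)
Step 6: cell (4,0)='.' (+1 fires, +3 burnt)
Step 7: cell (4,0)='.' (+0 fires, +1 burnt)
  fire out at step 7

4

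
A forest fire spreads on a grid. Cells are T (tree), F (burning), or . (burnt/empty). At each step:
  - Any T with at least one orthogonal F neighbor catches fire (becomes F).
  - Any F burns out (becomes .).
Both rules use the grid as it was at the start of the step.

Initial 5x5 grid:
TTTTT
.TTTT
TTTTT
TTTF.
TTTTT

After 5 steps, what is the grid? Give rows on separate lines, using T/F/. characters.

Step 1: 3 trees catch fire, 1 burn out
  TTTTT
  .TTTT
  TTTFT
  TTF..
  TTTFT
Step 2: 6 trees catch fire, 3 burn out
  TTTTT
  .TTFT
  TTF.F
  TF...
  TTF.F
Step 3: 6 trees catch fire, 6 burn out
  TTTFT
  .TF.F
  TF...
  F....
  TF...
Step 4: 5 trees catch fire, 6 burn out
  TTF.F
  .F...
  F....
  .....
  F....
Step 5: 1 trees catch fire, 5 burn out
  TF...
  .....
  .....
  .....
  .....

TF...
.....
.....
.....
.....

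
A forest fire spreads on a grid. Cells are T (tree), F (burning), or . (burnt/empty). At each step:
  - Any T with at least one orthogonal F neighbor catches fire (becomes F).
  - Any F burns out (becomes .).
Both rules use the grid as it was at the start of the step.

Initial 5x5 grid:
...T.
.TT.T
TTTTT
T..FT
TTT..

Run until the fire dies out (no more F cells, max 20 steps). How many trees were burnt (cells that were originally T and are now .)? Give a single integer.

Answer: 13

Derivation:
Step 1: +2 fires, +1 burnt (F count now 2)
Step 2: +2 fires, +2 burnt (F count now 2)
Step 3: +3 fires, +2 burnt (F count now 3)
Step 4: +2 fires, +3 burnt (F count now 2)
Step 5: +1 fires, +2 burnt (F count now 1)
Step 6: +1 fires, +1 burnt (F count now 1)
Step 7: +1 fires, +1 burnt (F count now 1)
Step 8: +1 fires, +1 burnt (F count now 1)
Step 9: +0 fires, +1 burnt (F count now 0)
Fire out after step 9
Initially T: 14, now '.': 24
Total burnt (originally-T cells now '.'): 13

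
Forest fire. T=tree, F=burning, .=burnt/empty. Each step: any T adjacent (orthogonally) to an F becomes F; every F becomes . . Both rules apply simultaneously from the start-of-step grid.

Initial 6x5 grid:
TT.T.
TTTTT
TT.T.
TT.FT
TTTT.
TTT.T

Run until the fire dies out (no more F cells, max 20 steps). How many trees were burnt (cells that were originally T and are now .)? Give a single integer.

Answer: 21

Derivation:
Step 1: +3 fires, +1 burnt (F count now 3)
Step 2: +2 fires, +3 burnt (F count now 2)
Step 3: +5 fires, +2 burnt (F count now 5)
Step 4: +4 fires, +5 burnt (F count now 4)
Step 5: +5 fires, +4 burnt (F count now 5)
Step 6: +2 fires, +5 burnt (F count now 2)
Step 7: +0 fires, +2 burnt (F count now 0)
Fire out after step 7
Initially T: 22, now '.': 29
Total burnt (originally-T cells now '.'): 21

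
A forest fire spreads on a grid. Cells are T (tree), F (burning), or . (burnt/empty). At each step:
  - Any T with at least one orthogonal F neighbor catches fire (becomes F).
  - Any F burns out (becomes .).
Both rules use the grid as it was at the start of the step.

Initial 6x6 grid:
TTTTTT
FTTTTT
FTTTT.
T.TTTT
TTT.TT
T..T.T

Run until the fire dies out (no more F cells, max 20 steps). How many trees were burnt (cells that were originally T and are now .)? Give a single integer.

Answer: 27

Derivation:
Step 1: +4 fires, +2 burnt (F count now 4)
Step 2: +4 fires, +4 burnt (F count now 4)
Step 3: +6 fires, +4 burnt (F count now 6)
Step 4: +5 fires, +6 burnt (F count now 5)
Step 5: +3 fires, +5 burnt (F count now 3)
Step 6: +3 fires, +3 burnt (F count now 3)
Step 7: +1 fires, +3 burnt (F count now 1)
Step 8: +1 fires, +1 burnt (F count now 1)
Step 9: +0 fires, +1 burnt (F count now 0)
Fire out after step 9
Initially T: 28, now '.': 35
Total burnt (originally-T cells now '.'): 27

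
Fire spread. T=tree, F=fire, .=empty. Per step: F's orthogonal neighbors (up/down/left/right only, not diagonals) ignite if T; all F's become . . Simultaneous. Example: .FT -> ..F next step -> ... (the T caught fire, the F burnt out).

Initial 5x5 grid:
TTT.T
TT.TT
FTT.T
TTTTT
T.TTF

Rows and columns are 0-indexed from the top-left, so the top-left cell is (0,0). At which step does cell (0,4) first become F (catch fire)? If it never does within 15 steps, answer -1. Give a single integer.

Step 1: cell (0,4)='T' (+5 fires, +2 burnt)
Step 2: cell (0,4)='T' (+8 fires, +5 burnt)
Step 3: cell (0,4)='T' (+3 fires, +8 burnt)
Step 4: cell (0,4)='F' (+3 fires, +3 burnt)
  -> target ignites at step 4
Step 5: cell (0,4)='.' (+0 fires, +3 burnt)
  fire out at step 5

4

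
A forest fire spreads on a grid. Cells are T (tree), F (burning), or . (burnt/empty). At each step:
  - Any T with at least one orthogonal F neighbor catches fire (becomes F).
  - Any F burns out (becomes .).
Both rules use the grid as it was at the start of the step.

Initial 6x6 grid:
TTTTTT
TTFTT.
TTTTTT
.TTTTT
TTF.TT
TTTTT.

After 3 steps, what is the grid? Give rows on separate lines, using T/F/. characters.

Step 1: 7 trees catch fire, 2 burn out
  TTFTTT
  TF.FT.
  TTFTTT
  .TFTTT
  TF..TT
  TTFTT.
Step 2: 11 trees catch fire, 7 burn out
  TF.FTT
  F...F.
  TF.FTT
  .F.FTT
  F...TT
  TF.FT.
Step 3: 7 trees catch fire, 11 burn out
  F...FT
  ......
  F...FT
  ....FT
  ....TT
  F...F.

F...FT
......
F...FT
....FT
....TT
F...F.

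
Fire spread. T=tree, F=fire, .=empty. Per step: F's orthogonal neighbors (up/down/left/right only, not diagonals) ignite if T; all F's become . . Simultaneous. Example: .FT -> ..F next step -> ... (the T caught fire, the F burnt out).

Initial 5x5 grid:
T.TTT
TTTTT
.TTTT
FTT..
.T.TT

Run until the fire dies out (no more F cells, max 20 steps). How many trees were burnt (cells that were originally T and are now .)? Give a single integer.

Step 1: +1 fires, +1 burnt (F count now 1)
Step 2: +3 fires, +1 burnt (F count now 3)
Step 3: +2 fires, +3 burnt (F count now 2)
Step 4: +3 fires, +2 burnt (F count now 3)
Step 5: +4 fires, +3 burnt (F count now 4)
Step 6: +2 fires, +4 burnt (F count now 2)
Step 7: +1 fires, +2 burnt (F count now 1)
Step 8: +0 fires, +1 burnt (F count now 0)
Fire out after step 8
Initially T: 18, now '.': 23
Total burnt (originally-T cells now '.'): 16

Answer: 16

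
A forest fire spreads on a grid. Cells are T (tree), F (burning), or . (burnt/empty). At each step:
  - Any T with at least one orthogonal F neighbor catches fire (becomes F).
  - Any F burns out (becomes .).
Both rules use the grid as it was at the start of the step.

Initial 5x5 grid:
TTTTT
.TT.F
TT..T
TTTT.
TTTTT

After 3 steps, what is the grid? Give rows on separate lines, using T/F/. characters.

Step 1: 2 trees catch fire, 1 burn out
  TTTTF
  .TT..
  TT..F
  TTTT.
  TTTTT
Step 2: 1 trees catch fire, 2 burn out
  TTTF.
  .TT..
  TT...
  TTTT.
  TTTTT
Step 3: 1 trees catch fire, 1 burn out
  TTF..
  .TT..
  TT...
  TTTT.
  TTTTT

TTF..
.TT..
TT...
TTTT.
TTTTT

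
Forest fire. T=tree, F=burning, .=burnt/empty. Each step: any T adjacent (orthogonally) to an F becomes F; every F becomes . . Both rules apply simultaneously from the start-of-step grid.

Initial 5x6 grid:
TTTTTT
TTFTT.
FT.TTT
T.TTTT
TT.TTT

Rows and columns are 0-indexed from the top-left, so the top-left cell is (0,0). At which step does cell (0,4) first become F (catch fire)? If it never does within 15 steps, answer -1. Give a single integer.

Step 1: cell (0,4)='T' (+6 fires, +2 burnt)
Step 2: cell (0,4)='T' (+6 fires, +6 burnt)
Step 3: cell (0,4)='F' (+4 fires, +6 burnt)
  -> target ignites at step 3
Step 4: cell (0,4)='.' (+5 fires, +4 burnt)
Step 5: cell (0,4)='.' (+2 fires, +5 burnt)
Step 6: cell (0,4)='.' (+1 fires, +2 burnt)
Step 7: cell (0,4)='.' (+0 fires, +1 burnt)
  fire out at step 7

3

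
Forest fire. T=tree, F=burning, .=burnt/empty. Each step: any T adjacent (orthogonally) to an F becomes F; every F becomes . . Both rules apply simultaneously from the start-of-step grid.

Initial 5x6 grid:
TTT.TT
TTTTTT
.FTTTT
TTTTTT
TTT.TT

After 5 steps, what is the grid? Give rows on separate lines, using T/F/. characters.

Step 1: 3 trees catch fire, 1 burn out
  TTT.TT
  TFTTTT
  ..FTTT
  TFTTTT
  TTT.TT
Step 2: 7 trees catch fire, 3 burn out
  TFT.TT
  F.FTTT
  ...FTT
  F.FTTT
  TFT.TT
Step 3: 7 trees catch fire, 7 burn out
  F.F.TT
  ...FTT
  ....FT
  ...FTT
  F.F.TT
Step 4: 3 trees catch fire, 7 burn out
  ....TT
  ....FT
  .....F
  ....FT
  ....TT
Step 5: 4 trees catch fire, 3 burn out
  ....FT
  .....F
  ......
  .....F
  ....FT

....FT
.....F
......
.....F
....FT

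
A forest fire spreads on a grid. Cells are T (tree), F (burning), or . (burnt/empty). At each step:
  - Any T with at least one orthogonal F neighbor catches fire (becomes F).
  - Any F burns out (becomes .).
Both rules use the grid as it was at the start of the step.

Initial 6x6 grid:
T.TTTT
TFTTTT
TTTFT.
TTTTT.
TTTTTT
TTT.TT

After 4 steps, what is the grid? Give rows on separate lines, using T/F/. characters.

Step 1: 7 trees catch fire, 2 burn out
  T.TTTT
  F.FFTT
  TFF.F.
  TTTFT.
  TTTTTT
  TTT.TT
Step 2: 9 trees catch fire, 7 burn out
  F.FFTT
  ....FT
  F.....
  TFF.F.
  TTTFTT
  TTT.TT
Step 3: 6 trees catch fire, 9 burn out
  ....FT
  .....F
  ......
  F.....
  TFF.FT
  TTT.TT
Step 4: 6 trees catch fire, 6 burn out
  .....F
  ......
  ......
  ......
  F....F
  TFF.FT

.....F
......
......
......
F....F
TFF.FT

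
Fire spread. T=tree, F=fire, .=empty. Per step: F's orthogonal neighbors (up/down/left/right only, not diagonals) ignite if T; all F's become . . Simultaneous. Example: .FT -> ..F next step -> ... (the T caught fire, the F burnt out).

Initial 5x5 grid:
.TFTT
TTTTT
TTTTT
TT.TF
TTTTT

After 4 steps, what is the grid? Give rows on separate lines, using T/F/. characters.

Step 1: 6 trees catch fire, 2 burn out
  .F.FT
  TTFTT
  TTTTF
  TT.F.
  TTTTF
Step 2: 7 trees catch fire, 6 burn out
  ....F
  TF.FF
  TTFF.
  TT...
  TTTF.
Step 3: 3 trees catch fire, 7 burn out
  .....
  F....
  TF...
  TT...
  TTF..
Step 4: 3 trees catch fire, 3 burn out
  .....
  .....
  F....
  TF...
  TF...

.....
.....
F....
TF...
TF...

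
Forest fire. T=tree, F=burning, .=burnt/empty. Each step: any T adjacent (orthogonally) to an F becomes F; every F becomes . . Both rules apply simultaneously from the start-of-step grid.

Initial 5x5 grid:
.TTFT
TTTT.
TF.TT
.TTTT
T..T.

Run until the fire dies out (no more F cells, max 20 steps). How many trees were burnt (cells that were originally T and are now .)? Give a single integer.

Answer: 15

Derivation:
Step 1: +6 fires, +2 burnt (F count now 6)
Step 2: +5 fires, +6 burnt (F count now 5)
Step 3: +2 fires, +5 burnt (F count now 2)
Step 4: +2 fires, +2 burnt (F count now 2)
Step 5: +0 fires, +2 burnt (F count now 0)
Fire out after step 5
Initially T: 16, now '.': 24
Total burnt (originally-T cells now '.'): 15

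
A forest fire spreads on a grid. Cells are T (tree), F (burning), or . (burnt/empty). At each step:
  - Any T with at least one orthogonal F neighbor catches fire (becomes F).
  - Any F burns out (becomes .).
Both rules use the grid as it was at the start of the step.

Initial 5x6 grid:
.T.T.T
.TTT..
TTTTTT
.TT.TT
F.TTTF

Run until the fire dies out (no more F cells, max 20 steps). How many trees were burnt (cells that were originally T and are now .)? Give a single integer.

Answer: 18

Derivation:
Step 1: +2 fires, +2 burnt (F count now 2)
Step 2: +3 fires, +2 burnt (F count now 3)
Step 3: +2 fires, +3 burnt (F count now 2)
Step 4: +2 fires, +2 burnt (F count now 2)
Step 5: +3 fires, +2 burnt (F count now 3)
Step 6: +3 fires, +3 burnt (F count now 3)
Step 7: +2 fires, +3 burnt (F count now 2)
Step 8: +1 fires, +2 burnt (F count now 1)
Step 9: +0 fires, +1 burnt (F count now 0)
Fire out after step 9
Initially T: 19, now '.': 29
Total burnt (originally-T cells now '.'): 18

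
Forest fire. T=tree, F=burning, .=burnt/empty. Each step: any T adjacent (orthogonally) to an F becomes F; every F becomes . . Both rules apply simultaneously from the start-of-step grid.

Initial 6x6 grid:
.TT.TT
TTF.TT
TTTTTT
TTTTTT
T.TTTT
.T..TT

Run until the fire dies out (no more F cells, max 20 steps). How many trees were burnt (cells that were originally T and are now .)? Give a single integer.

Step 1: +3 fires, +1 burnt (F count now 3)
Step 2: +5 fires, +3 burnt (F count now 5)
Step 3: +5 fires, +5 burnt (F count now 5)
Step 4: +5 fires, +5 burnt (F count now 5)
Step 5: +5 fires, +5 burnt (F count now 5)
Step 6: +3 fires, +5 burnt (F count now 3)
Step 7: +1 fires, +3 burnt (F count now 1)
Step 8: +0 fires, +1 burnt (F count now 0)
Fire out after step 8
Initially T: 28, now '.': 35
Total burnt (originally-T cells now '.'): 27

Answer: 27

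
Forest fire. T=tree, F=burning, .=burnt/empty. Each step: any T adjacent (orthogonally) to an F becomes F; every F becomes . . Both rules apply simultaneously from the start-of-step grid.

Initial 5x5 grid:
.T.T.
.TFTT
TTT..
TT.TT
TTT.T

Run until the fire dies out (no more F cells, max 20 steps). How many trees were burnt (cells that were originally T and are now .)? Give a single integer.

Step 1: +3 fires, +1 burnt (F count now 3)
Step 2: +4 fires, +3 burnt (F count now 4)
Step 3: +2 fires, +4 burnt (F count now 2)
Step 4: +2 fires, +2 burnt (F count now 2)
Step 5: +2 fires, +2 burnt (F count now 2)
Step 6: +0 fires, +2 burnt (F count now 0)
Fire out after step 6
Initially T: 16, now '.': 22
Total burnt (originally-T cells now '.'): 13

Answer: 13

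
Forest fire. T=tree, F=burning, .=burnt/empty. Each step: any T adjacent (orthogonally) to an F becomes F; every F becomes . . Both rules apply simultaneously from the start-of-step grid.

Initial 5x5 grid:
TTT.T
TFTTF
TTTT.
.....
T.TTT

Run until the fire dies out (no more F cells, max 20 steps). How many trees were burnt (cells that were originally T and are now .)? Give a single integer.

Answer: 11

Derivation:
Step 1: +6 fires, +2 burnt (F count now 6)
Step 2: +5 fires, +6 burnt (F count now 5)
Step 3: +0 fires, +5 burnt (F count now 0)
Fire out after step 3
Initially T: 15, now '.': 21
Total burnt (originally-T cells now '.'): 11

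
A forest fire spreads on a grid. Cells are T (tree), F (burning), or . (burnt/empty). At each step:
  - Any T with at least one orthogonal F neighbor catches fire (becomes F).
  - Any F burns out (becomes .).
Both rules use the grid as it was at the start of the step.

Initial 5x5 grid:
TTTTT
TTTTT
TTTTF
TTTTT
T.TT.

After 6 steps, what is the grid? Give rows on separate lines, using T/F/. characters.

Step 1: 3 trees catch fire, 1 burn out
  TTTTT
  TTTTF
  TTTF.
  TTTTF
  T.TT.
Step 2: 4 trees catch fire, 3 burn out
  TTTTF
  TTTF.
  TTF..
  TTTF.
  T.TT.
Step 3: 5 trees catch fire, 4 burn out
  TTTF.
  TTF..
  TF...
  TTF..
  T.TF.
Step 4: 5 trees catch fire, 5 burn out
  TTF..
  TF...
  F....
  TF...
  T.F..
Step 5: 3 trees catch fire, 5 burn out
  TF...
  F....
  .....
  F....
  T....
Step 6: 2 trees catch fire, 3 burn out
  F....
  .....
  .....
  .....
  F....

F....
.....
.....
.....
F....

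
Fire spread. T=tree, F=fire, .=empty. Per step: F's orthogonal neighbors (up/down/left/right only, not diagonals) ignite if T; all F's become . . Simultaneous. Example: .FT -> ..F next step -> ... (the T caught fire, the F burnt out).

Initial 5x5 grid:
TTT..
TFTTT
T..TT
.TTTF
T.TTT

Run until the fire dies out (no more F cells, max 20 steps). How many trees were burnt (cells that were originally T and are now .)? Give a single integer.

Answer: 16

Derivation:
Step 1: +6 fires, +2 burnt (F count now 6)
Step 2: +8 fires, +6 burnt (F count now 8)
Step 3: +2 fires, +8 burnt (F count now 2)
Step 4: +0 fires, +2 burnt (F count now 0)
Fire out after step 4
Initially T: 17, now '.': 24
Total burnt (originally-T cells now '.'): 16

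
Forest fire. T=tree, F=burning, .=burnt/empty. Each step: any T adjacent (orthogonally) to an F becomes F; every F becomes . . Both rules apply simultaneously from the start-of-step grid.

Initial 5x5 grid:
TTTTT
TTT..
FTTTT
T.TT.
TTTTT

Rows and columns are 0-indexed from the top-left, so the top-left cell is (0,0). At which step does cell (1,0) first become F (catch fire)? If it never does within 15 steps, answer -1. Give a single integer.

Step 1: cell (1,0)='F' (+3 fires, +1 burnt)
  -> target ignites at step 1
Step 2: cell (1,0)='.' (+4 fires, +3 burnt)
Step 3: cell (1,0)='.' (+5 fires, +4 burnt)
Step 4: cell (1,0)='.' (+4 fires, +5 burnt)
Step 5: cell (1,0)='.' (+2 fires, +4 burnt)
Step 6: cell (1,0)='.' (+2 fires, +2 burnt)
Step 7: cell (1,0)='.' (+0 fires, +2 burnt)
  fire out at step 7

1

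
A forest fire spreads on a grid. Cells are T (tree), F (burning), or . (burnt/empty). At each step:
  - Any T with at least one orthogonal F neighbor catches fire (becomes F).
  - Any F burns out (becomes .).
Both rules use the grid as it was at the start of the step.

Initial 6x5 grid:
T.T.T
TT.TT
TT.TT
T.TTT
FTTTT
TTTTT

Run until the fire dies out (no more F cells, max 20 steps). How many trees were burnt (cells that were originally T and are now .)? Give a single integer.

Answer: 23

Derivation:
Step 1: +3 fires, +1 burnt (F count now 3)
Step 2: +3 fires, +3 burnt (F count now 3)
Step 3: +5 fires, +3 burnt (F count now 5)
Step 4: +5 fires, +5 burnt (F count now 5)
Step 5: +3 fires, +5 burnt (F count now 3)
Step 6: +2 fires, +3 burnt (F count now 2)
Step 7: +1 fires, +2 burnt (F count now 1)
Step 8: +1 fires, +1 burnt (F count now 1)
Step 9: +0 fires, +1 burnt (F count now 0)
Fire out after step 9
Initially T: 24, now '.': 29
Total burnt (originally-T cells now '.'): 23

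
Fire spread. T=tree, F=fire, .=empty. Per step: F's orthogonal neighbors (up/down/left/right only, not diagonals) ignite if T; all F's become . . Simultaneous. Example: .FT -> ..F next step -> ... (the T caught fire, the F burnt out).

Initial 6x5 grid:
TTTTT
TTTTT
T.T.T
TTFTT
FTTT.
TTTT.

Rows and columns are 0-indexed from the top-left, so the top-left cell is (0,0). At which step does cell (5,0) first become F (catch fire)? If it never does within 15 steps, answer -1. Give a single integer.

Step 1: cell (5,0)='F' (+7 fires, +2 burnt)
  -> target ignites at step 1
Step 2: cell (5,0)='.' (+6 fires, +7 burnt)
Step 3: cell (5,0)='.' (+6 fires, +6 burnt)
Step 4: cell (5,0)='.' (+4 fires, +6 burnt)
Step 5: cell (5,0)='.' (+1 fires, +4 burnt)
Step 6: cell (5,0)='.' (+0 fires, +1 burnt)
  fire out at step 6

1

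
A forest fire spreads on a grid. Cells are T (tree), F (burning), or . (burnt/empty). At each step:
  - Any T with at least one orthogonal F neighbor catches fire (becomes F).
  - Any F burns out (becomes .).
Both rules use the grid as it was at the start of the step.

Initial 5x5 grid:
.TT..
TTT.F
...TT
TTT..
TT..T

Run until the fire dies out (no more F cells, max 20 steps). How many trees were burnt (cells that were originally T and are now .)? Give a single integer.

Answer: 2

Derivation:
Step 1: +1 fires, +1 burnt (F count now 1)
Step 2: +1 fires, +1 burnt (F count now 1)
Step 3: +0 fires, +1 burnt (F count now 0)
Fire out after step 3
Initially T: 13, now '.': 14
Total burnt (originally-T cells now '.'): 2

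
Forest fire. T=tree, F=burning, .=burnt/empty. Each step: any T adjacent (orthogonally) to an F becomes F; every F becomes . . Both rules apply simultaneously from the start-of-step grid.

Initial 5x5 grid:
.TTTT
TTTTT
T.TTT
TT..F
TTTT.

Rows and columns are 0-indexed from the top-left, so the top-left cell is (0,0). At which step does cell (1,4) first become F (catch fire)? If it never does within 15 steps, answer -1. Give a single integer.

Step 1: cell (1,4)='T' (+1 fires, +1 burnt)
Step 2: cell (1,4)='F' (+2 fires, +1 burnt)
  -> target ignites at step 2
Step 3: cell (1,4)='.' (+3 fires, +2 burnt)
Step 4: cell (1,4)='.' (+2 fires, +3 burnt)
Step 5: cell (1,4)='.' (+2 fires, +2 burnt)
Step 6: cell (1,4)='.' (+2 fires, +2 burnt)
Step 7: cell (1,4)='.' (+1 fires, +2 burnt)
Step 8: cell (1,4)='.' (+1 fires, +1 burnt)
Step 9: cell (1,4)='.' (+2 fires, +1 burnt)
Step 10: cell (1,4)='.' (+1 fires, +2 burnt)
Step 11: cell (1,4)='.' (+1 fires, +1 burnt)
Step 12: cell (1,4)='.' (+1 fires, +1 burnt)
Step 13: cell (1,4)='.' (+0 fires, +1 burnt)
  fire out at step 13

2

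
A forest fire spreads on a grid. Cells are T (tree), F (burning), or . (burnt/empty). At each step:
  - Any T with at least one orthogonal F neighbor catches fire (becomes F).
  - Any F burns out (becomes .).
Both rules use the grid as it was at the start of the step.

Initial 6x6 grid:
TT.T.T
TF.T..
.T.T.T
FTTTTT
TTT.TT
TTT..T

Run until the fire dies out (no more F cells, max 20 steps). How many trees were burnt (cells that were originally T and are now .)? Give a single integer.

Answer: 22

Derivation:
Step 1: +5 fires, +2 burnt (F count now 5)
Step 2: +4 fires, +5 burnt (F count now 4)
Step 3: +3 fires, +4 burnt (F count now 3)
Step 4: +3 fires, +3 burnt (F count now 3)
Step 5: +3 fires, +3 burnt (F count now 3)
Step 6: +3 fires, +3 burnt (F count now 3)
Step 7: +1 fires, +3 burnt (F count now 1)
Step 8: +0 fires, +1 burnt (F count now 0)
Fire out after step 8
Initially T: 23, now '.': 35
Total burnt (originally-T cells now '.'): 22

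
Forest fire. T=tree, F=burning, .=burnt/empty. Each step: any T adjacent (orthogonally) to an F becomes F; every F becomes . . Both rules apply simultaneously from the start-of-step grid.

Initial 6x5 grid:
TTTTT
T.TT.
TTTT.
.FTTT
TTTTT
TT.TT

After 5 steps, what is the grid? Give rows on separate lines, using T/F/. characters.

Step 1: 3 trees catch fire, 1 burn out
  TTTTT
  T.TT.
  TFTT.
  ..FTT
  TFTTT
  TT.TT
Step 2: 6 trees catch fire, 3 burn out
  TTTTT
  T.TT.
  F.FT.
  ...FT
  F.FTT
  TF.TT
Step 3: 6 trees catch fire, 6 burn out
  TTTTT
  F.FT.
  ...F.
  ....F
  ...FT
  F..TT
Step 4: 5 trees catch fire, 6 burn out
  FTFTT
  ...F.
  .....
  .....
  ....F
  ...FT
Step 5: 3 trees catch fire, 5 burn out
  .F.FT
  .....
  .....
  .....
  .....
  ....F

.F.FT
.....
.....
.....
.....
....F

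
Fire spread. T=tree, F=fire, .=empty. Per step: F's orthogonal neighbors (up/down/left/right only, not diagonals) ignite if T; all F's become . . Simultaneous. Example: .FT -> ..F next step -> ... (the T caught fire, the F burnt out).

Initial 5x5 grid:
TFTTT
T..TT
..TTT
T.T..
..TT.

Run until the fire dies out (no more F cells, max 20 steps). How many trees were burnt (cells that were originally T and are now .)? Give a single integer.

Step 1: +2 fires, +1 burnt (F count now 2)
Step 2: +2 fires, +2 burnt (F count now 2)
Step 3: +2 fires, +2 burnt (F count now 2)
Step 4: +2 fires, +2 burnt (F count now 2)
Step 5: +2 fires, +2 burnt (F count now 2)
Step 6: +1 fires, +2 burnt (F count now 1)
Step 7: +1 fires, +1 burnt (F count now 1)
Step 8: +1 fires, +1 burnt (F count now 1)
Step 9: +0 fires, +1 burnt (F count now 0)
Fire out after step 9
Initially T: 14, now '.': 24
Total burnt (originally-T cells now '.'): 13

Answer: 13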